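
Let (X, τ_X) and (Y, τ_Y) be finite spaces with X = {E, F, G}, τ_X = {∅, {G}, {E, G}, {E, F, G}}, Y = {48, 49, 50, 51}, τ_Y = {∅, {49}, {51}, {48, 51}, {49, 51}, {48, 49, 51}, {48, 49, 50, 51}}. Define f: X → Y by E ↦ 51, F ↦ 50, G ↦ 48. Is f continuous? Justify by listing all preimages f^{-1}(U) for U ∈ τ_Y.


f is NOT continuous.

Compute f^{-1}(U) for each U ∈ τ_Y:
  U = ∅: f^{-1}(U) = ∅ ∈ τ_X ✓.
  U = {49}: f^{-1}(U) = ∅ ∈ τ_X ✓.
  U = {51}: f^{-1}(U) = {E} ∉ τ_X ✗.
  U = {48, 51}: f^{-1}(U) = {E, G} ∈ τ_X ✓.
  U = {49, 51}: f^{-1}(U) = {E} ∉ τ_X ✗.
  U = {48, 49, 51}: f^{-1}(U) = {E, G} ∈ τ_X ✓.
  U = {48, 49, 50, 51}: f^{-1}(U) = {E, F, G} ∈ τ_X ✓.
Found U = {51} with f^{-1}(U) = {E} not in τ_X. Therefore f is NOT continuous.


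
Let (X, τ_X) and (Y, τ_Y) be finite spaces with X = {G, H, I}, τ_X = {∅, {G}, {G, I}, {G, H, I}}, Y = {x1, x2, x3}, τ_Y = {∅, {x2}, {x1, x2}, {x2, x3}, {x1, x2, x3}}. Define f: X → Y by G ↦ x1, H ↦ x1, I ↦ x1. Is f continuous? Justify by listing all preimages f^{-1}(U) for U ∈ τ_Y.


f IS continuous.

Compute f^{-1}(U) for each U ∈ τ_Y:
  U = ∅: f^{-1}(U) = ∅ ∈ τ_X ✓.
  U = {x2}: f^{-1}(U) = ∅ ∈ τ_X ✓.
  U = {x1, x2}: f^{-1}(U) = {G, H, I} ∈ τ_X ✓.
  U = {x2, x3}: f^{-1}(U) = ∅ ∈ τ_X ✓.
  U = {x1, x2, x3}: f^{-1}(U) = {G, H, I} ∈ τ_X ✓.
Every preimage lies in τ_X, so f IS continuous.


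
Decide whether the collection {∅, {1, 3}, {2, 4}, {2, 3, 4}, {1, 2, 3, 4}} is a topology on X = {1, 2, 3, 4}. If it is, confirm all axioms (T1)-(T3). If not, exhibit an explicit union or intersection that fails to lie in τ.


τ is NOT a topology on X.

Axiom (T1): ∅ ∈ τ? Yes; X ∈ τ? Yes.
Axiom (T2/T3): check pairwise unions and intersections of members of τ.
Counterexample for (T3): {1, 3} ∩ {2, 3, 4} = {3} ∉ τ. Therefore τ is NOT a topology.


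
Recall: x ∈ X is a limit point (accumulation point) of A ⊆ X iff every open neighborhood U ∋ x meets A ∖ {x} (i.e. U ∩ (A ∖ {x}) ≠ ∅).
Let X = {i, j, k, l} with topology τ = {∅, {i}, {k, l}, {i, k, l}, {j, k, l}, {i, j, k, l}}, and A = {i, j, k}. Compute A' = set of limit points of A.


A' = {j, l}

For each x ∈ X, list the open sets U ∈ τ with x ∈ U, then check whether U ∩ (A ∖ {x}) ≠ ∅ for every such U.
  x = i: open {i} ∋ x has {i} ∩ (A ∖ {i}) = ∅, so x is NOT a limit point.
  x = j: opens ∋ x are {j, k, l}, {i, j, k, l}; each meets A ∖ {j}, so x IS a limit point.
  x = k: open {k, l} ∋ x has {k, l} ∩ (A ∖ {k}) = ∅, so x is NOT a limit point.
  x = l: opens ∋ x are {k, l}, {i, k, l}, {j, k, l}, {i, j, k, l}; each meets A ∖ {l}, so x IS a limit point.
Collecting: A' = {j, l}.


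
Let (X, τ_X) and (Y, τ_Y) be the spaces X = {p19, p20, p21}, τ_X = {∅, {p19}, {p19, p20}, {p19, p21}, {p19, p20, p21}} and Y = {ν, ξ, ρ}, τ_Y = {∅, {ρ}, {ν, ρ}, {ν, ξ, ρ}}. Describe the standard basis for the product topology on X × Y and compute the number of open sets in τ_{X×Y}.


Basis B = {∅ × ∅, {p19} × {ρ}, {p19} × {ν, ρ}, {p19, p20} × {ρ}, {p19, p21} × {ρ}, {p19} × {ν, ξ, ρ}, {p19, p20, p21} × {ρ}, {p19, p20} × {ν, ρ}, {p19, p21} × {ν, ρ}, {p19, p20} × {ν, ξ, ρ}, {p19, p21} × {ν, ξ, ρ}, {p19, p20, p21} × {ν, ρ}, {p19, p20, p21} × {ν, ξ, ρ}}; |τ_{X×Y}| = 30.

Enumerate products U × V with U ∈ τ_X, V ∈ τ_Y (deduplicated):
  ∅ × ∅ = {} (∅)
  {p19} × {ρ} = {(p19,ρ)}
  {p19} × {ν, ρ} = {(p19,ν), (p19,ρ)}
  {p19, p20} × {ρ} = {(p19,ρ), (p20,ρ)}
  {p19, p21} × {ρ} = {(p19,ρ), (p21,ρ)}
  {p19} × {ν, ξ, ρ} = {(p19,ν), (p19,ξ), (p19,ρ)}
  {p19, p20, p21} × {ρ} = {(p19,ρ), (p20,ρ), (p21,ρ)}
  {p19, p20} × {ν, ρ} = {(p19,ν), (p19,ρ), (p20,ν), (p20,ρ)}
  {p19, p21} × {ν, ρ} = {(p19,ν), (p19,ρ), (p21,ν), (p21,ρ)}
  {p19, p20} × {ν, ξ, ρ} = {(p19,ν), (p19,ξ), (p19,ρ), (p20,ν), (p20,ξ), (p20,ρ)}
  {p19, p21} × {ν, ξ, ρ} = {(p19,ν), (p19,ξ), (p19,ρ), (p21,ν), (p21,ξ), (p21,ρ)}
  {p19, p20, p21} × {ν, ρ} = {(p19,ν), (p19,ρ), (p20,ν), (p20,ρ), (p21,ν), (p21,ρ)}
  {p19, p20, p21} × {ν, ξ, ρ} = {(p19,ν), (p19,ξ), (p19,ρ), (p20,ν), (p20,ξ), (p20,ρ), (p21,ν), (p21,ξ), (p21,ρ)}
These 13 distinct sets form the basis B.
Close under arbitrary unions to get τ_{X×Y}; counting gives |τ_{X×Y}| = 30.


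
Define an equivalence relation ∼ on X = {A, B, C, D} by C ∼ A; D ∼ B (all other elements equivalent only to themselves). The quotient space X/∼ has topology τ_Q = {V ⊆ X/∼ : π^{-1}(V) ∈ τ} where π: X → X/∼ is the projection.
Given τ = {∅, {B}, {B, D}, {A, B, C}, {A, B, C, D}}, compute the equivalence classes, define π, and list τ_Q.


X/∼ = {[A=C], [B=D]}; |τ_Q| = 3.

Equivalence classes: [A=C], [B=D].
Quotient map π: X → X/∼ sends A ↦ [A=C], B ↦ [B=D], C ↦ [A=C], D ↦ [B=D].
For each subset V ⊆ X/∼, compute π^{-1}(V) ⊆ X and check whether π^{-1}(V) ∈ τ. V is open in τ_Q iff π^{-1}(V) ∈ τ.
  V = {}: π^{-1}(V) = ∅ ∈ τ ✓.
  V = {[A=C]}: π^{-1}(V) = {A, C} ∉ τ ✗.
  V = {[B=D]}: π^{-1}(V) = {B, D} ∈ τ ✓.
  V = {[A=C], [B=D]}: π^{-1}(V) = {A, B, C, D} ∈ τ ✓.
Open sets in the quotient: τ_Q = {{}, {[B=D]}, {[A=C], [B=D]}} (3 elements).


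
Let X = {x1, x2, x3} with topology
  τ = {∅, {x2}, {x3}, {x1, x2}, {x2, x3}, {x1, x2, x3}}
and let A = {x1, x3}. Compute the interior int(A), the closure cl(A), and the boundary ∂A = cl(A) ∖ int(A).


int(A) = {x3}, cl(A) = {x1, x3}, ∂A = {x1}.

Closed sets in (X, τ) are complements of opens:
  closed(X, τ) = {∅, {x1}, {x3}, {x1, x2}, {x1, x3}, {x1, x2, x3}}.
int(A) = ⋃ {U ∈ τ : U ⊆ A}. Opens contained in A: ∅, {x3}.
Taking the union of these: int(A) = {x3}.
cl(A) = ⋂ {C closed : A ⊆ C}. Closed sets containing A: {x1, x3}, {x1, x2, x3}.
Intersecting these: cl(A) = {x1, x3}.
∂A = cl(A) ∖ int(A) = {x1, x3} ∖ {x3} = {x1}.


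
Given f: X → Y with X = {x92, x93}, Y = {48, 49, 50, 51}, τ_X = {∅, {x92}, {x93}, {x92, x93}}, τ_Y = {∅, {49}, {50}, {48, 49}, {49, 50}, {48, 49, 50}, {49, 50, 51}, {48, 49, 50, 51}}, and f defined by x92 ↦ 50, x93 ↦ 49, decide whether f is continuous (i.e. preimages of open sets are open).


f IS continuous.

Compute f^{-1}(U) for each U ∈ τ_Y:
  U = ∅: f^{-1}(U) = ∅ ∈ τ_X ✓.
  U = {49}: f^{-1}(U) = {x93} ∈ τ_X ✓.
  U = {50}: f^{-1}(U) = {x92} ∈ τ_X ✓.
  U = {48, 49}: f^{-1}(U) = {x93} ∈ τ_X ✓.
  U = {49, 50}: f^{-1}(U) = {x92, x93} ∈ τ_X ✓.
  U = {48, 49, 50}: f^{-1}(U) = {x92, x93} ∈ τ_X ✓.
  U = {49, 50, 51}: f^{-1}(U) = {x92, x93} ∈ τ_X ✓.
  U = {48, 49, 50, 51}: f^{-1}(U) = {x92, x93} ∈ τ_X ✓.
Every preimage lies in τ_X, so f IS continuous.


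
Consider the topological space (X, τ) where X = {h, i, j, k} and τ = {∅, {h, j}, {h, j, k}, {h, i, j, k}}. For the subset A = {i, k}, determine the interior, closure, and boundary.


int(A) = ∅, cl(A) = {i, k}, ∂A = {i, k}.

Closed sets in (X, τ) are complements of opens:
  closed(X, τ) = {∅, {i}, {i, k}, {h, i, j, k}}.
int(A) = ⋃ {U ∈ τ : U ⊆ A}. Opens contained in A: ∅.
Taking the union of these: int(A) = ∅.
cl(A) = ⋂ {C closed : A ⊆ C}. Closed sets containing A: {i, k}, {h, i, j, k}.
Intersecting these: cl(A) = {i, k}.
∂A = cl(A) ∖ int(A) = {i, k} ∖ ∅ = {i, k}.


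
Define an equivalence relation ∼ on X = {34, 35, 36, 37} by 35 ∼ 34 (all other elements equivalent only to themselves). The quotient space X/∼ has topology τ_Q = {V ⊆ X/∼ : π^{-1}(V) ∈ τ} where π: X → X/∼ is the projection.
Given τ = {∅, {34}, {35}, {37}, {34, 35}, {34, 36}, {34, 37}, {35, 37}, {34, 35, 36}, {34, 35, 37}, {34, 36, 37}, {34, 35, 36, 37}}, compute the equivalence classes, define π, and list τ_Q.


X/∼ = {[34=35], [36], [37]}; |τ_Q| = 6.

Equivalence classes: [34=35], [36], [37].
Quotient map π: X → X/∼ sends 34 ↦ [34=35], 35 ↦ [34=35], 36 ↦ [36], 37 ↦ [37].
For each subset V ⊆ X/∼, compute π^{-1}(V) ⊆ X and check whether π^{-1}(V) ∈ τ. V is open in τ_Q iff π^{-1}(V) ∈ τ.
  V = {}: π^{-1}(V) = ∅ ∈ τ ✓.
  V = {[34=35]}: π^{-1}(V) = {34, 35} ∈ τ ✓.
  V = {[36]}: π^{-1}(V) = {36} ∉ τ ✗.
  V = {[34=35], [36]}: π^{-1}(V) = {34, 35, 36} ∈ τ ✓.
  V = {[37]}: π^{-1}(V) = {37} ∈ τ ✓.
  V = {[34=35], [37]}: π^{-1}(V) = {34, 35, 37} ∈ τ ✓.
  V = {[36], [37]}: π^{-1}(V) = {36, 37} ∉ τ ✗.
  V = {[34=35], [36], [37]}: π^{-1}(V) = {34, 35, 36, 37} ∈ τ ✓.
Open sets in the quotient: τ_Q = {{}, {[34=35]}, {[34=35], [36]}, {[37]}, {[34=35], [37]}, {[34=35], [36], [37]}} (6 elements).


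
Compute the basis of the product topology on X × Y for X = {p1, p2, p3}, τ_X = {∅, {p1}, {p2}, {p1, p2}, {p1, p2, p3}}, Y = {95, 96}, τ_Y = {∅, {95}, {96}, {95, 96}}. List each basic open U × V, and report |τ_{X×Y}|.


Basis B = {∅ × ∅, {p1} × {95}, {p1} × {96}, {p2} × {95}, {p2} × {96}, {p1} × {95, 96}, {p1, p2} × {95}, {p1, p2} × {96}, {p2} × {95, 96}, {p1, p2, p3} × {95}, {p1, p2, p3} × {96}, {p1, p2} × {95, 96}, {p1, p2, p3} × {95, 96}}; |τ_{X×Y}| = 25.

Enumerate products U × V with U ∈ τ_X, V ∈ τ_Y (deduplicated):
  ∅ × ∅ = {} (∅)
  {p1} × {95} = {(p1,95)}
  {p1} × {96} = {(p1,96)}
  {p2} × {95} = {(p2,95)}
  {p2} × {96} = {(p2,96)}
  {p1} × {95, 96} = {(p1,95), (p1,96)}
  {p1, p2} × {95} = {(p1,95), (p2,95)}
  {p1, p2} × {96} = {(p1,96), (p2,96)}
  {p2} × {95, 96} = {(p2,95), (p2,96)}
  {p1, p2, p3} × {95} = {(p1,95), (p2,95), (p3,95)}
  {p1, p2, p3} × {96} = {(p1,96), (p2,96), (p3,96)}
  {p1, p2} × {95, 96} = {(p1,95), (p1,96), (p2,95), (p2,96)}
  {p1, p2, p3} × {95, 96} = {(p1,95), (p1,96), (p2,95), (p2,96), (p3,95), (p3,96)}
These 13 distinct sets form the basis B.
Close under arbitrary unions to get τ_{X×Y}; counting gives |τ_{X×Y}| = 25.


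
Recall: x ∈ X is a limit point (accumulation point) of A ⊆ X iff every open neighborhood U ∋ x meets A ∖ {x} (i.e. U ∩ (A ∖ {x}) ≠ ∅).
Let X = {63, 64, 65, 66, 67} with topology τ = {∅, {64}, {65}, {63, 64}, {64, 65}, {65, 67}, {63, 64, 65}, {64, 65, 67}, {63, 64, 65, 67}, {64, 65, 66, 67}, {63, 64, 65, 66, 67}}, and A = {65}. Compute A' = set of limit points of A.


A' = {66, 67}

For each x ∈ X, list the open sets U ∈ τ with x ∈ U, then check whether U ∩ (A ∖ {x}) ≠ ∅ for every such U.
  x = 63: open {63, 64} ∋ x has {63, 64} ∩ (A ∖ {63}) = ∅, so x is NOT a limit point.
  x = 64: open {64} ∋ x has {64} ∩ (A ∖ {64}) = ∅, so x is NOT a limit point.
  x = 65: open {65} ∋ x has {65} ∩ (A ∖ {65}) = ∅, so x is NOT a limit point.
  x = 66: opens ∋ x are {64, 65, 66, 67}, {63, 64, 65, 66, 67}; each meets A ∖ {66}, so x IS a limit point.
  x = 67: opens ∋ x are {65, 67}, {64, 65, 67}, {63, 64, 65, 67}, {64, 65, 66, 67}, {63, 64, 65, 66, 67}; each meets A ∖ {67}, so x IS a limit point.
Collecting: A' = {66, 67}.


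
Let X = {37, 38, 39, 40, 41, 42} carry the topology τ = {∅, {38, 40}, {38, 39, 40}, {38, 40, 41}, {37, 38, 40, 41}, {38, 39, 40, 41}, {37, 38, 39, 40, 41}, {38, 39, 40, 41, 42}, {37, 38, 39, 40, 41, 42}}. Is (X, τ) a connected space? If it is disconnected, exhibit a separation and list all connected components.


(X, τ) is connected.

Find clopen sets (U ∈ τ with X ∖ U ∈ τ):
  U = ∅, X ∖ U = {37, 38, 39, 40, 41, 42} — both open, so U is clopen.
  U = {37, 38, 39, 40, 41, 42}, X ∖ U = ∅ — both open, so U is clopen.
Only trivial clopens (∅ and X) exist, so (X, τ) is connected.
Compute connected components by grouping points that agree on all clopens:
  component: {37, 38, 39, 40, 41, 42}


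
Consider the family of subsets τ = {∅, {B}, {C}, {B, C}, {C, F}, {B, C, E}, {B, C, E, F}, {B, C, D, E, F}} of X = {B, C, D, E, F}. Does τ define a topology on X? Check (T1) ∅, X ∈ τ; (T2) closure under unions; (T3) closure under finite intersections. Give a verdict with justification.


τ is NOT a topology on X.

Axiom (T1): ∅ ∈ τ? Yes; X ∈ τ? Yes.
Axiom (T2/T3): check pairwise unions and intersections of members of τ.
Counterexample for (T2): {B} ∪ {C, F} = {B, C, F} ∉ τ. Therefore τ is NOT a topology.


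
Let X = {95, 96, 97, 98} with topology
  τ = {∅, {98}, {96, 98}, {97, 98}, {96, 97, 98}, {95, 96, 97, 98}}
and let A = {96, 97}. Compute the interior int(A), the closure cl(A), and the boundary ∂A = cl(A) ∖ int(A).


int(A) = ∅, cl(A) = {95, 96, 97}, ∂A = {95, 96, 97}.

Closed sets in (X, τ) are complements of opens:
  closed(X, τ) = {∅, {95}, {95, 96}, {95, 97}, {95, 96, 97}, {95, 96, 97, 98}}.
int(A) = ⋃ {U ∈ τ : U ⊆ A}. Opens contained in A: ∅.
Taking the union of these: int(A) = ∅.
cl(A) = ⋂ {C closed : A ⊆ C}. Closed sets containing A: {95, 96, 97}, {95, 96, 97, 98}.
Intersecting these: cl(A) = {95, 96, 97}.
∂A = cl(A) ∖ int(A) = {95, 96, 97} ∖ ∅ = {95, 96, 97}.


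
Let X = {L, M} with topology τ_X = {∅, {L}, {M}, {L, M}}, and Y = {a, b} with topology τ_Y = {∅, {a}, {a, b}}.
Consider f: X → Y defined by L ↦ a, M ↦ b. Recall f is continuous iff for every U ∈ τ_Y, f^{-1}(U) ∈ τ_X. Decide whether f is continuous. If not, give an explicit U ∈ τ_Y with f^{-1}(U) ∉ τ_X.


f IS continuous.

Compute f^{-1}(U) for each U ∈ τ_Y:
  U = ∅: f^{-1}(U) = ∅ ∈ τ_X ✓.
  U = {a}: f^{-1}(U) = {L} ∈ τ_X ✓.
  U = {a, b}: f^{-1}(U) = {L, M} ∈ τ_X ✓.
Every preimage lies in τ_X, so f IS continuous.


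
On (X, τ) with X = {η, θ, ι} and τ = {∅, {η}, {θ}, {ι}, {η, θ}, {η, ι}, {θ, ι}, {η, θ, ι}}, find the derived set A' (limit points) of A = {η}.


A' = ∅

For each x ∈ X, list the open sets U ∈ τ with x ∈ U, then check whether U ∩ (A ∖ {x}) ≠ ∅ for every such U.
  x = η: open {η} ∋ x has {η} ∩ (A ∖ {η}) = ∅, so x is NOT a limit point.
  x = θ: open {θ} ∋ x has {θ} ∩ (A ∖ {θ}) = ∅, so x is NOT a limit point.
  x = ι: open {ι} ∋ x has {ι} ∩ (A ∖ {ι}) = ∅, so x is NOT a limit point.
Collecting: A' = ∅.


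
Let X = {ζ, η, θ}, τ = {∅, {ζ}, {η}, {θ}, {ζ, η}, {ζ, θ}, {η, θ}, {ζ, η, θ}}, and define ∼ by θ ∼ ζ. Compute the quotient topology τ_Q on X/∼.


X/∼ = {[ζ=θ], [η]}; |τ_Q| = 4.

Equivalence classes: [ζ=θ], [η].
Quotient map π: X → X/∼ sends ζ ↦ [ζ=θ], η ↦ [η], θ ↦ [ζ=θ].
For each subset V ⊆ X/∼, compute π^{-1}(V) ⊆ X and check whether π^{-1}(V) ∈ τ. V is open in τ_Q iff π^{-1}(V) ∈ τ.
  V = {}: π^{-1}(V) = ∅ ∈ τ ✓.
  V = {[ζ=θ]}: π^{-1}(V) = {ζ, θ} ∈ τ ✓.
  V = {[η]}: π^{-1}(V) = {η} ∈ τ ✓.
  V = {[ζ=θ], [η]}: π^{-1}(V) = {ζ, η, θ} ∈ τ ✓.
Open sets in the quotient: τ_Q = {{}, {[ζ=θ]}, {[η]}, {[ζ=θ], [η]}} (4 elements).


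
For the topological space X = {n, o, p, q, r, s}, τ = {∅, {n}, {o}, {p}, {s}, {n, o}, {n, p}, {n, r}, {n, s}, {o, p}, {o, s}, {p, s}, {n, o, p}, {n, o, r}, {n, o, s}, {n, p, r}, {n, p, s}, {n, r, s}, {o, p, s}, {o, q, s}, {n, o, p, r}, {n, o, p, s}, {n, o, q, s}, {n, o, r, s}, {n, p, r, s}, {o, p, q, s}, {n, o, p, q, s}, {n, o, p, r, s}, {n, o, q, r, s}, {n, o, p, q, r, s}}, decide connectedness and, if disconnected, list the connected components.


(X, τ) is disconnected; components = [{p}, {n, r}, {o, q, s}].

Find clopen sets (U ∈ τ with X ∖ U ∈ τ):
  U = ∅, X ∖ U = {n, o, p, q, r, s} — both open, so U is clopen.
  U = {p}, X ∖ U = {n, o, q, r, s} — both open, so U is clopen.
  U = {n, r}, X ∖ U = {o, p, q, s} — both open, so U is clopen.
  U = {n, p, r}, X ∖ U = {o, q, s} — both open, so U is clopen.
  U = {o, q, s}, X ∖ U = {n, p, r} — both open, so U is clopen.
  U = {o, p, q, s}, X ∖ U = {n, r} — both open, so U is clopen.
  U = {n, o, q, r, s}, X ∖ U = {p} — both open, so U is clopen.
  U = {n, o, p, q, r, s}, X ∖ U = ∅ — both open, so U is clopen.
Nontrivial clopen(s) exist: e.g. {p}. So (X, τ) is disconnected.
Compute connected components by grouping points that agree on all clopens:
  component: {p}
  component: {n, r}
  component: {o, q, s}


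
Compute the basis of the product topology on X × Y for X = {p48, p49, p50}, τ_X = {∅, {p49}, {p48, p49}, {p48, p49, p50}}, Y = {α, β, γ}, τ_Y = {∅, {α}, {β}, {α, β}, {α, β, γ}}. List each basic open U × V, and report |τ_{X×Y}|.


Basis B = {∅ × ∅, {p49} × {α}, {p49} × {β}, {p48, p49} × {α}, {p48, p49} × {β}, {p49} × {α, β}, {p48, p49, p50} × {α}, {p48, p49, p50} × {β}, {p49} × {α, β, γ}, {p48, p49} × {α, β}, {p48, p49} × {α, β, γ}, {p48, p49, p50} × {α, β}, {p48, p49, p50} × {α, β, γ}}; |τ_{X×Y}| = 30.

Enumerate products U × V with U ∈ τ_X, V ∈ τ_Y (deduplicated):
  ∅ × ∅ = {} (∅)
  {p49} × {α} = {(p49,α)}
  {p49} × {β} = {(p49,β)}
  {p48, p49} × {α} = {(p48,α), (p49,α)}
  {p48, p49} × {β} = {(p48,β), (p49,β)}
  {p49} × {α, β} = {(p49,α), (p49,β)}
  {p48, p49, p50} × {α} = {(p48,α), (p49,α), (p50,α)}
  {p48, p49, p50} × {β} = {(p48,β), (p49,β), (p50,β)}
  {p49} × {α, β, γ} = {(p49,α), (p49,β), (p49,γ)}
  {p48, p49} × {α, β} = {(p48,α), (p48,β), (p49,α), (p49,β)}
  {p48, p49} × {α, β, γ} = {(p48,α), (p48,β), (p48,γ), (p49,α), (p49,β), (p49,γ)}
  {p48, p49, p50} × {α, β} = {(p48,α), (p48,β), (p49,α), (p49,β), (p50,α), (p50,β)}
  {p48, p49, p50} × {α, β, γ} = {(p48,α), (p48,β), (p48,γ), (p49,α), (p49,β), (p49,γ), (p50,α), (p50,β), (p50,γ)}
These 13 distinct sets form the basis B.
Close under arbitrary unions to get τ_{X×Y}; counting gives |τ_{X×Y}| = 30.


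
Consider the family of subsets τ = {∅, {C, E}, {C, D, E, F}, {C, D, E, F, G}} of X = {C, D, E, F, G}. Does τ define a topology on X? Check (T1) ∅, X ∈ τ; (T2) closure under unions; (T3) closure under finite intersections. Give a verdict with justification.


τ IS a topology on X.

Axiom (T1): ∅ ∈ τ? Yes; X ∈ τ? Yes.
Axiom (T2/T3): check pairwise unions and intersections of members of τ.
All pairwise intersections and unions checked — each lies in τ. Therefore τ satisfies (T1), (T2), (T3): it IS a topology on X.


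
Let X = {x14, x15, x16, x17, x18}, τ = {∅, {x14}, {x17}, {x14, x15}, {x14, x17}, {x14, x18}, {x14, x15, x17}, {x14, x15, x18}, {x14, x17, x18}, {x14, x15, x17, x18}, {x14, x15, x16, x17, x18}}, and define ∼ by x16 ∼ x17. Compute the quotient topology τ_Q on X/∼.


X/∼ = {[x14], [x15], [x16=x17], [x18]}; |τ_Q| = 6.

Equivalence classes: [x14], [x15], [x16=x17], [x18].
Quotient map π: X → X/∼ sends x14 ↦ [x14], x15 ↦ [x15], x16 ↦ [x16=x17], x17 ↦ [x16=x17], x18 ↦ [x18].
For each subset V ⊆ X/∼, compute π^{-1}(V) ⊆ X and check whether π^{-1}(V) ∈ τ. V is open in τ_Q iff π^{-1}(V) ∈ τ.
  V = {}: π^{-1}(V) = ∅ ∈ τ ✓.
  V = {[x14]}: π^{-1}(V) = {x14} ∈ τ ✓.
  V = {[x15]}: π^{-1}(V) = {x15} ∉ τ ✗.
  V = {[x14], [x15]}: π^{-1}(V) = {x14, x15} ∈ τ ✓.
  V = {[x16=x17]}: π^{-1}(V) = {x16, x17} ∉ τ ✗.
  V = {[x14], [x16=x17]}: π^{-1}(V) = {x14, x16, x17} ∉ τ ✗.
  V = {[x15], [x16=x17]}: π^{-1}(V) = {x15, x16, x17} ∉ τ ✗.
  V = {[x14], [x15], [x16=x17]}: π^{-1}(V) = {x14, x15, x16, x17} ∉ τ ✗.
  V = {[x18]}: π^{-1}(V) = {x18} ∉ τ ✗.
  V = {[x14], [x18]}: π^{-1}(V) = {x14, x18} ∈ τ ✓.
  V = {[x15], [x18]}: π^{-1}(V) = {x15, x18} ∉ τ ✗.
  V = {[x14], [x15], [x18]}: π^{-1}(V) = {x14, x15, x18} ∈ τ ✓.
  V = {[x16=x17], [x18]}: π^{-1}(V) = {x16, x17, x18} ∉ τ ✗.
  V = {[x14], [x16=x17], [x18]}: π^{-1}(V) = {x14, x16, x17, x18} ∉ τ ✗.
  V = {[x15], [x16=x17], [x18]}: π^{-1}(V) = {x15, x16, x17, x18} ∉ τ ✗.
  V = {[x14], [x15], [x16=x17], [x18]}: π^{-1}(V) = {x14, x15, x16, x17, x18} ∈ τ ✓.
Open sets in the quotient: τ_Q = {{}, {[x14]}, {[x14], [x15]}, {[x14], [x18]}, {[x14], [x15], [x18]}, {[x14], [x15], [x16=x17], [x18]}} (6 elements).


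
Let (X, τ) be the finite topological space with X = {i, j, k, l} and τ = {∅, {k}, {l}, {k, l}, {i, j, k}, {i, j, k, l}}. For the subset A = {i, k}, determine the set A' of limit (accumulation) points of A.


A' = {i, j}

For each x ∈ X, list the open sets U ∈ τ with x ∈ U, then check whether U ∩ (A ∖ {x}) ≠ ∅ for every such U.
  x = i: opens ∋ x are {i, j, k}, {i, j, k, l}; each meets A ∖ {i}, so x IS a limit point.
  x = j: opens ∋ x are {i, j, k}, {i, j, k, l}; each meets A ∖ {j}, so x IS a limit point.
  x = k: open {k} ∋ x has {k} ∩ (A ∖ {k}) = ∅, so x is NOT a limit point.
  x = l: open {l} ∋ x has {l} ∩ (A ∖ {l}) = ∅, so x is NOT a limit point.
Collecting: A' = {i, j}.


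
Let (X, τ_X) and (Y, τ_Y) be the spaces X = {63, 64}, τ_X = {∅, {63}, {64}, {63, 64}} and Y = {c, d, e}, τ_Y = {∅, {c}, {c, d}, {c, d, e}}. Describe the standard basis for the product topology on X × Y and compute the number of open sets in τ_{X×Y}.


Basis B = {∅ × ∅, {63} × {c}, {64} × {c}, {63} × {c, d}, {63, 64} × {c}, {64} × {c, d}, {63} × {c, d, e}, {64} × {c, d, e}, {63, 64} × {c, d}, {63, 64} × {c, d, e}}; |τ_{X×Y}| = 16.

Enumerate products U × V with U ∈ τ_X, V ∈ τ_Y (deduplicated):
  ∅ × ∅ = {} (∅)
  {63} × {c} = {(63,c)}
  {64} × {c} = {(64,c)}
  {63} × {c, d} = {(63,c), (63,d)}
  {63, 64} × {c} = {(63,c), (64,c)}
  {64} × {c, d} = {(64,c), (64,d)}
  {63} × {c, d, e} = {(63,c), (63,d), (63,e)}
  {64} × {c, d, e} = {(64,c), (64,d), (64,e)}
  {63, 64} × {c, d} = {(63,c), (63,d), (64,c), (64,d)}
  {63, 64} × {c, d, e} = {(63,c), (63,d), (63,e), (64,c), (64,d), (64,e)}
These 10 distinct sets form the basis B.
Close under arbitrary unions to get τ_{X×Y}; counting gives |τ_{X×Y}| = 16.


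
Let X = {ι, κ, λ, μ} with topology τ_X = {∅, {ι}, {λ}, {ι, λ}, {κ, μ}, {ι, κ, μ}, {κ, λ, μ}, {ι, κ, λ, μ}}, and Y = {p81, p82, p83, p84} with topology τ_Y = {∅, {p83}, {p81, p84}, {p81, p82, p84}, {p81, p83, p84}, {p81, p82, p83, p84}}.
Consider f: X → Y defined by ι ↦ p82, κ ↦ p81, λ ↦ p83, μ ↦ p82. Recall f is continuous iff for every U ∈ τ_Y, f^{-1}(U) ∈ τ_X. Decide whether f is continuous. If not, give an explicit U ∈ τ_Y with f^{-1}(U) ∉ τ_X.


f is NOT continuous.

Compute f^{-1}(U) for each U ∈ τ_Y:
  U = ∅: f^{-1}(U) = ∅ ∈ τ_X ✓.
  U = {p83}: f^{-1}(U) = {λ} ∈ τ_X ✓.
  U = {p81, p84}: f^{-1}(U) = {κ} ∉ τ_X ✗.
  U = {p81, p82, p84}: f^{-1}(U) = {ι, κ, μ} ∈ τ_X ✓.
  U = {p81, p83, p84}: f^{-1}(U) = {κ, λ} ∉ τ_X ✗.
  U = {p81, p82, p83, p84}: f^{-1}(U) = {ι, κ, λ, μ} ∈ τ_X ✓.
Found U = {p81, p84} with f^{-1}(U) = {κ} not in τ_X. Therefore f is NOT continuous.


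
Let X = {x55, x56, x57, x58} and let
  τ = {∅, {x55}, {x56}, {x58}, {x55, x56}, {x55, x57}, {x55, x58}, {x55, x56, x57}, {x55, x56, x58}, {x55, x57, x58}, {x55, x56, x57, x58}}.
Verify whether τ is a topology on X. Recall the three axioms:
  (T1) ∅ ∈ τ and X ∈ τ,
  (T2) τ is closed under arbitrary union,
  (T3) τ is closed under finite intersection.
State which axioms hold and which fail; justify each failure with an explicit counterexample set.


τ is NOT a topology on X.

Axiom (T1): ∅ ∈ τ? Yes; X ∈ τ? Yes.
Axiom (T2/T3): check pairwise unions and intersections of members of τ.
Counterexample for (T2): {x56} ∪ {x58} = {x56, x58} ∉ τ. Therefore τ is NOT a topology.


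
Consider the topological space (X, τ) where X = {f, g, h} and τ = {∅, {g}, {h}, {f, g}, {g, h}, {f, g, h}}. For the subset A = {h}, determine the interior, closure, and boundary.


int(A) = {h}, cl(A) = {h}, ∂A = ∅.

Closed sets in (X, τ) are complements of opens:
  closed(X, τ) = {∅, {f}, {h}, {f, g}, {f, h}, {f, g, h}}.
int(A) = ⋃ {U ∈ τ : U ⊆ A}. Opens contained in A: ∅, {h}.
Taking the union of these: int(A) = {h}.
cl(A) = ⋂ {C closed : A ⊆ C}. Closed sets containing A: {h}, {f, h}, {f, g, h}.
Intersecting these: cl(A) = {h}.
∂A = cl(A) ∖ int(A) = {h} ∖ {h} = ∅.


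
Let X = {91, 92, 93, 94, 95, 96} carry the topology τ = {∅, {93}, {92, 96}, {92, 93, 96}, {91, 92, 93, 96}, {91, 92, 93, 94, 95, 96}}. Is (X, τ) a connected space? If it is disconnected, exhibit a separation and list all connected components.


(X, τ) is connected.

Find clopen sets (U ∈ τ with X ∖ U ∈ τ):
  U = ∅, X ∖ U = {91, 92, 93, 94, 95, 96} — both open, so U is clopen.
  U = {91, 92, 93, 94, 95, 96}, X ∖ U = ∅ — both open, so U is clopen.
Only trivial clopens (∅ and X) exist, so (X, τ) is connected.
Compute connected components by grouping points that agree on all clopens:
  component: {91, 92, 93, 94, 95, 96}


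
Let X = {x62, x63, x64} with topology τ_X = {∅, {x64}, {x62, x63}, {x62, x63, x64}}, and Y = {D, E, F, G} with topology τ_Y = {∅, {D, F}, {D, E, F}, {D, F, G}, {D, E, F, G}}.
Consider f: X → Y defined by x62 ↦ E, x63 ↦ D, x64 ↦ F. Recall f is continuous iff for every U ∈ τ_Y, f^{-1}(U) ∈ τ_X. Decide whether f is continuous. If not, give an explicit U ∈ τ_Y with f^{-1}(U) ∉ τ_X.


f is NOT continuous.

Compute f^{-1}(U) for each U ∈ τ_Y:
  U = ∅: f^{-1}(U) = ∅ ∈ τ_X ✓.
  U = {D, F}: f^{-1}(U) = {x63, x64} ∉ τ_X ✗.
  U = {D, E, F}: f^{-1}(U) = {x62, x63, x64} ∈ τ_X ✓.
  U = {D, F, G}: f^{-1}(U) = {x63, x64} ∉ τ_X ✗.
  U = {D, E, F, G}: f^{-1}(U) = {x62, x63, x64} ∈ τ_X ✓.
Found U = {D, F} with f^{-1}(U) = {x63, x64} not in τ_X. Therefore f is NOT continuous.


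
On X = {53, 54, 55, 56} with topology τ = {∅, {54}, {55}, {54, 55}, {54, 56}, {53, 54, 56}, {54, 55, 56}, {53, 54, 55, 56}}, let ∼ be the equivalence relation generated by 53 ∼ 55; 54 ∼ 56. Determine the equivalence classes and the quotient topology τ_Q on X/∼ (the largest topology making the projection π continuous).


X/∼ = {[53=55], [54=56]}; |τ_Q| = 3.

Equivalence classes: [53=55], [54=56].
Quotient map π: X → X/∼ sends 53 ↦ [53=55], 54 ↦ [54=56], 55 ↦ [53=55], 56 ↦ [54=56].
For each subset V ⊆ X/∼, compute π^{-1}(V) ⊆ X and check whether π^{-1}(V) ∈ τ. V is open in τ_Q iff π^{-1}(V) ∈ τ.
  V = {}: π^{-1}(V) = ∅ ∈ τ ✓.
  V = {[53=55]}: π^{-1}(V) = {53, 55} ∉ τ ✗.
  V = {[54=56]}: π^{-1}(V) = {54, 56} ∈ τ ✓.
  V = {[53=55], [54=56]}: π^{-1}(V) = {53, 54, 55, 56} ∈ τ ✓.
Open sets in the quotient: τ_Q = {{}, {[54=56]}, {[53=55], [54=56]}} (3 elements).


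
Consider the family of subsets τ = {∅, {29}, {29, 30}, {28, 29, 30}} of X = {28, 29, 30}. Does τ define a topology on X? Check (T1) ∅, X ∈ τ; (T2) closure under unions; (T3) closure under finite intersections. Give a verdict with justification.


τ IS a topology on X.

Axiom (T1): ∅ ∈ τ? Yes; X ∈ τ? Yes.
Axiom (T2/T3): check pairwise unions and intersections of members of τ.
All pairwise intersections and unions checked — each lies in τ. Therefore τ satisfies (T1), (T2), (T3): it IS a topology on X.


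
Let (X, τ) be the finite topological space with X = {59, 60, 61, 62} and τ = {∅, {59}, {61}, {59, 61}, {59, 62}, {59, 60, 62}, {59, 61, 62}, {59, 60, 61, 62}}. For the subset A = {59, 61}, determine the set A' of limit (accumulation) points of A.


A' = {60, 62}

For each x ∈ X, list the open sets U ∈ τ with x ∈ U, then check whether U ∩ (A ∖ {x}) ≠ ∅ for every such U.
  x = 59: open {59} ∋ x has {59} ∩ (A ∖ {59}) = ∅, so x is NOT a limit point.
  x = 60: opens ∋ x are {59, 60, 62}, {59, 60, 61, 62}; each meets A ∖ {60}, so x IS a limit point.
  x = 61: open {61} ∋ x has {61} ∩ (A ∖ {61}) = ∅, so x is NOT a limit point.
  x = 62: opens ∋ x are {59, 62}, {59, 60, 62}, {59, 61, 62}, {59, 60, 61, 62}; each meets A ∖ {62}, so x IS a limit point.
Collecting: A' = {60, 62}.


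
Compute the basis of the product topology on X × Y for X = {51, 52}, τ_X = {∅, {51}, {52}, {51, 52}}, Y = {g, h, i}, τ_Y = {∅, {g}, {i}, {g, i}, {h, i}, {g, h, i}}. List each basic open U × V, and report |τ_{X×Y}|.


Basis B = {∅ × ∅, {51} × {g}, {51} × {i}, {52} × {g}, {52} × {i}, {51} × {g, i}, {51, 52} × {g}, {51} × {h, i}, {51, 52} × {i}, {52} × {g, i}, {52} × {h, i}, {51} × {g, h, i}, {52} × {g, h, i}, {51, 52} × {g, i}, {51, 52} × {h, i}, {51, 52} × {g, h, i}}; |τ_{X×Y}| = 36.

Enumerate products U × V with U ∈ τ_X, V ∈ τ_Y (deduplicated):
  ∅ × ∅ = {} (∅)
  {51} × {g} = {(51,g)}
  {51} × {i} = {(51,i)}
  {52} × {g} = {(52,g)}
  {52} × {i} = {(52,i)}
  {51} × {g, i} = {(51,g), (51,i)}
  {51, 52} × {g} = {(51,g), (52,g)}
  {51} × {h, i} = {(51,h), (51,i)}
  {51, 52} × {i} = {(51,i), (52,i)}
  {52} × {g, i} = {(52,g), (52,i)}
  {52} × {h, i} = {(52,h), (52,i)}
  {51} × {g, h, i} = {(51,g), (51,h), (51,i)}
  {52} × {g, h, i} = {(52,g), (52,h), (52,i)}
  {51, 52} × {g, i} = {(51,g), (51,i), (52,g), (52,i)}
  {51, 52} × {h, i} = {(51,h), (51,i), (52,h), (52,i)}
  {51, 52} × {g, h, i} = {(51,g), (51,h), (51,i), (52,g), (52,h), (52,i)}
These 16 distinct sets form the basis B.
Close under arbitrary unions to get τ_{X×Y}; counting gives |τ_{X×Y}| = 36.


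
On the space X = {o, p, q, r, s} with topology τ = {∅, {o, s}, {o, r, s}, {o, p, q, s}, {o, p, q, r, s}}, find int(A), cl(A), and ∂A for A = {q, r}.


int(A) = ∅, cl(A) = {p, q, r}, ∂A = {p, q, r}.

Closed sets in (X, τ) are complements of opens:
  closed(X, τ) = {∅, {r}, {p, q}, {p, q, r}, {o, p, q, r, s}}.
int(A) = ⋃ {U ∈ τ : U ⊆ A}. Opens contained in A: ∅.
Taking the union of these: int(A) = ∅.
cl(A) = ⋂ {C closed : A ⊆ C}. Closed sets containing A: {p, q, r}, {o, p, q, r, s}.
Intersecting these: cl(A) = {p, q, r}.
∂A = cl(A) ∖ int(A) = {p, q, r} ∖ ∅ = {p, q, r}.


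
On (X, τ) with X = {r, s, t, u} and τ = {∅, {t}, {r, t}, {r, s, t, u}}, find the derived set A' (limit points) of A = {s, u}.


A' = {s, u}

For each x ∈ X, list the open sets U ∈ τ with x ∈ U, then check whether U ∩ (A ∖ {x}) ≠ ∅ for every such U.
  x = r: open {r, t} ∋ x has {r, t} ∩ (A ∖ {r}) = ∅, so x is NOT a limit point.
  x = s: opens ∋ x are {r, s, t, u}; each meets A ∖ {s}, so x IS a limit point.
  x = t: open {t} ∋ x has {t} ∩ (A ∖ {t}) = ∅, so x is NOT a limit point.
  x = u: opens ∋ x are {r, s, t, u}; each meets A ∖ {u}, so x IS a limit point.
Collecting: A' = {s, u}.


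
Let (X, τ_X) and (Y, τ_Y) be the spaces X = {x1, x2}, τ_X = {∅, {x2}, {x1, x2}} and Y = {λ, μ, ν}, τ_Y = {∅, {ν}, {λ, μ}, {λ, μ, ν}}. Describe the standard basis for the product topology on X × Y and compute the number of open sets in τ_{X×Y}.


Basis B = {∅ × ∅, {x2} × {ν}, {x1, x2} × {ν}, {x2} × {λ, μ}, {x2} × {λ, μ, ν}, {x1, x2} × {λ, μ}, {x1, x2} × {λ, μ, ν}}; |τ_{X×Y}| = 9.

Enumerate products U × V with U ∈ τ_X, V ∈ τ_Y (deduplicated):
  ∅ × ∅ = {} (∅)
  {x2} × {ν} = {(x2,ν)}
  {x1, x2} × {ν} = {(x1,ν), (x2,ν)}
  {x2} × {λ, μ} = {(x2,λ), (x2,μ)}
  {x2} × {λ, μ, ν} = {(x2,λ), (x2,μ), (x2,ν)}
  {x1, x2} × {λ, μ} = {(x1,λ), (x1,μ), (x2,λ), (x2,μ)}
  {x1, x2} × {λ, μ, ν} = {(x1,λ), (x1,μ), (x1,ν), (x2,λ), (x2,μ), (x2,ν)}
These 7 distinct sets form the basis B.
Close under arbitrary unions to get τ_{X×Y}; counting gives |τ_{X×Y}| = 9.


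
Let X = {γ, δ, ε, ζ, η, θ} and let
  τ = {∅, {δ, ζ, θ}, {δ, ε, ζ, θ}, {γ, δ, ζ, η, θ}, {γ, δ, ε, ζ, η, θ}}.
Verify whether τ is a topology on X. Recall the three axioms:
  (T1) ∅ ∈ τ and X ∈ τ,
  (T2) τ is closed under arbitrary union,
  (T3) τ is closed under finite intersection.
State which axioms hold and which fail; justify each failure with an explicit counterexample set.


τ IS a topology on X.

Axiom (T1): ∅ ∈ τ? Yes; X ∈ τ? Yes.
Axiom (T2/T3): check pairwise unions and intersections of members of τ.
All pairwise intersections and unions checked — each lies in τ. Therefore τ satisfies (T1), (T2), (T3): it IS a topology on X.


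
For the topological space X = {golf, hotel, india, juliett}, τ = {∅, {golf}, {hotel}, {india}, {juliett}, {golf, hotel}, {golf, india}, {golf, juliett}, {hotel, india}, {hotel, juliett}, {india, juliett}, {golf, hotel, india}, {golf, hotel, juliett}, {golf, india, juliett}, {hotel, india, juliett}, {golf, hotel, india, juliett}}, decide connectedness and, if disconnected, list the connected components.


(X, τ) is disconnected; components = [{golf}, {hotel}, {india}, {juliett}].

Find clopen sets (U ∈ τ with X ∖ U ∈ τ):
  U = ∅, X ∖ U = {golf, hotel, india, juliett} — both open, so U is clopen.
  U = {golf}, X ∖ U = {hotel, india, juliett} — both open, so U is clopen.
  U = {hotel}, X ∖ U = {golf, india, juliett} — both open, so U is clopen.
  U = {india}, X ∖ U = {golf, hotel, juliett} — both open, so U is clopen.
  U = {juliett}, X ∖ U = {golf, hotel, india} — both open, so U is clopen.
  U = {golf, hotel}, X ∖ U = {india, juliett} — both open, so U is clopen.
  U = {golf, india}, X ∖ U = {hotel, juliett} — both open, so U is clopen.
  U = {golf, juliett}, X ∖ U = {hotel, india} — both open, so U is clopen.
  U = {hotel, india}, X ∖ U = {golf, juliett} — both open, so U is clopen.
  U = {hotel, juliett}, X ∖ U = {golf, india} — both open, so U is clopen.
  U = {india, juliett}, X ∖ U = {golf, hotel} — both open, so U is clopen.
  U = {golf, hotel, india}, X ∖ U = {juliett} — both open, so U is clopen.
  U = {golf, hotel, juliett}, X ∖ U = {india} — both open, so U is clopen.
  U = {golf, india, juliett}, X ∖ U = {hotel} — both open, so U is clopen.
  U = {hotel, india, juliett}, X ∖ U = {golf} — both open, so U is clopen.
  U = {golf, hotel, india, juliett}, X ∖ U = ∅ — both open, so U is clopen.
Nontrivial clopen(s) exist: e.g. {golf, hotel, india}. So (X, τ) is disconnected.
Compute connected components by grouping points that agree on all clopens:
  component: {golf}
  component: {hotel}
  component: {india}
  component: {juliett}


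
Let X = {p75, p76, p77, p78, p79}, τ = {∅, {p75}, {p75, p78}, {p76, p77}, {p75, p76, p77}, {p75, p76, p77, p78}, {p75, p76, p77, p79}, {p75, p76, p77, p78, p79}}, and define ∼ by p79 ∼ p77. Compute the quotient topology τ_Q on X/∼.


X/∼ = {[p75], [p76], [p77=p79], [p78]}; |τ_Q| = 5.

Equivalence classes: [p75], [p76], [p77=p79], [p78].
Quotient map π: X → X/∼ sends p75 ↦ [p75], p76 ↦ [p76], p77 ↦ [p77=p79], p78 ↦ [p78], p79 ↦ [p77=p79].
For each subset V ⊆ X/∼, compute π^{-1}(V) ⊆ X and check whether π^{-1}(V) ∈ τ. V is open in τ_Q iff π^{-1}(V) ∈ τ.
  V = {}: π^{-1}(V) = ∅ ∈ τ ✓.
  V = {[p75]}: π^{-1}(V) = {p75} ∈ τ ✓.
  V = {[p76]}: π^{-1}(V) = {p76} ∉ τ ✗.
  V = {[p75], [p76]}: π^{-1}(V) = {p75, p76} ∉ τ ✗.
  V = {[p77=p79]}: π^{-1}(V) = {p77, p79} ∉ τ ✗.
  V = {[p75], [p77=p79]}: π^{-1}(V) = {p75, p77, p79} ∉ τ ✗.
  V = {[p76], [p77=p79]}: π^{-1}(V) = {p76, p77, p79} ∉ τ ✗.
  V = {[p75], [p76], [p77=p79]}: π^{-1}(V) = {p75, p76, p77, p79} ∈ τ ✓.
  V = {[p78]}: π^{-1}(V) = {p78} ∉ τ ✗.
  V = {[p75], [p78]}: π^{-1}(V) = {p75, p78} ∈ τ ✓.
  V = {[p76], [p78]}: π^{-1}(V) = {p76, p78} ∉ τ ✗.
  V = {[p75], [p76], [p78]}: π^{-1}(V) = {p75, p76, p78} ∉ τ ✗.
  V = {[p77=p79], [p78]}: π^{-1}(V) = {p77, p78, p79} ∉ τ ✗.
  V = {[p75], [p77=p79], [p78]}: π^{-1}(V) = {p75, p77, p78, p79} ∉ τ ✗.
  V = {[p76], [p77=p79], [p78]}: π^{-1}(V) = {p76, p77, p78, p79} ∉ τ ✗.
  V = {[p75], [p76], [p77=p79], [p78]}: π^{-1}(V) = {p75, p76, p77, p78, p79} ∈ τ ✓.
Open sets in the quotient: τ_Q = {{}, {[p75]}, {[p75], [p76], [p77=p79]}, {[p75], [p78]}, {[p75], [p76], [p77=p79], [p78]}} (5 elements).


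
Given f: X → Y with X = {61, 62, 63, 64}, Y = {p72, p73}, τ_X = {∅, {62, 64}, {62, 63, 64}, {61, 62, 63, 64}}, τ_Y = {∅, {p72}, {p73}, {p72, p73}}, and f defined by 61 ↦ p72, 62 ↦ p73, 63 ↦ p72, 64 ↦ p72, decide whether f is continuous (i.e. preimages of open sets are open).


f is NOT continuous.

Compute f^{-1}(U) for each U ∈ τ_Y:
  U = ∅: f^{-1}(U) = ∅ ∈ τ_X ✓.
  U = {p72}: f^{-1}(U) = {61, 63, 64} ∉ τ_X ✗.
  U = {p73}: f^{-1}(U) = {62} ∉ τ_X ✗.
  U = {p72, p73}: f^{-1}(U) = {61, 62, 63, 64} ∈ τ_X ✓.
Found U = {p72} with f^{-1}(U) = {61, 63, 64} not in τ_X. Therefore f is NOT continuous.


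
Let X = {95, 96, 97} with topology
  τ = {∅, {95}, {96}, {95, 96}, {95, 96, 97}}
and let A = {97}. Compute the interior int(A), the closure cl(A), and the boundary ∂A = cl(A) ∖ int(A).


int(A) = ∅, cl(A) = {97}, ∂A = {97}.

Closed sets in (X, τ) are complements of opens:
  closed(X, τ) = {∅, {97}, {95, 97}, {96, 97}, {95, 96, 97}}.
int(A) = ⋃ {U ∈ τ : U ⊆ A}. Opens contained in A: ∅.
Taking the union of these: int(A) = ∅.
cl(A) = ⋂ {C closed : A ⊆ C}. Closed sets containing A: {97}, {95, 97}, {96, 97}, {95, 96, 97}.
Intersecting these: cl(A) = {97}.
∂A = cl(A) ∖ int(A) = {97} ∖ ∅ = {97}.


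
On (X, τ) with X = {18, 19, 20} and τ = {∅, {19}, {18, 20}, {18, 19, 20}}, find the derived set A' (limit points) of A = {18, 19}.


A' = {20}

For each x ∈ X, list the open sets U ∈ τ with x ∈ U, then check whether U ∩ (A ∖ {x}) ≠ ∅ for every such U.
  x = 18: open {18, 20} ∋ x has {18, 20} ∩ (A ∖ {18}) = ∅, so x is NOT a limit point.
  x = 19: open {19} ∋ x has {19} ∩ (A ∖ {19}) = ∅, so x is NOT a limit point.
  x = 20: opens ∋ x are {18, 20}, {18, 19, 20}; each meets A ∖ {20}, so x IS a limit point.
Collecting: A' = {20}.


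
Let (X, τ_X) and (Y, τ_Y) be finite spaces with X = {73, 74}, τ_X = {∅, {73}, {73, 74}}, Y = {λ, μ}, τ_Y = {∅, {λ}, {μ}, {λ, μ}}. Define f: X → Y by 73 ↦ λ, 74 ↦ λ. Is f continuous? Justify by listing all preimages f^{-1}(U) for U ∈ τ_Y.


f IS continuous.

Compute f^{-1}(U) for each U ∈ τ_Y:
  U = ∅: f^{-1}(U) = ∅ ∈ τ_X ✓.
  U = {λ}: f^{-1}(U) = {73, 74} ∈ τ_X ✓.
  U = {μ}: f^{-1}(U) = ∅ ∈ τ_X ✓.
  U = {λ, μ}: f^{-1}(U) = {73, 74} ∈ τ_X ✓.
Every preimage lies in τ_X, so f IS continuous.


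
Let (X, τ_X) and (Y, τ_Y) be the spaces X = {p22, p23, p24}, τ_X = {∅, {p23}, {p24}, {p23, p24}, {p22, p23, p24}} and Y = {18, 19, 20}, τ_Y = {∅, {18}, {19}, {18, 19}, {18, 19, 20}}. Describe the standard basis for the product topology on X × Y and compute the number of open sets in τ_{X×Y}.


Basis B = {∅ × ∅, {p23} × {18}, {p23} × {19}, {p24} × {18}, {p24} × {19}, {p23} × {18, 19}, {p23, p24} × {18}, {p23, p24} × {19}, {p24} × {18, 19}, {p22, p23, p24} × {18}, {p22, p23, p24} × {19}, {p23} × {18, 19, 20}, {p24} × {18, 19, 20}, {p23, p24} × {18, 19}, {p22, p23, p24} × {18, 19}, {p23, p24} × {18, 19, 20}, {p22, p23, p24} × {18, 19, 20}}; |τ_{X×Y}| = 48.

Enumerate products U × V with U ∈ τ_X, V ∈ τ_Y (deduplicated):
  ∅ × ∅ = {} (∅)
  {p23} × {18} = {(p23,18)}
  {p23} × {19} = {(p23,19)}
  {p24} × {18} = {(p24,18)}
  {p24} × {19} = {(p24,19)}
  {p23} × {18, 19} = {(p23,18), (p23,19)}
  {p23, p24} × {18} = {(p23,18), (p24,18)}
  {p23, p24} × {19} = {(p23,19), (p24,19)}
  {p24} × {18, 19} = {(p24,18), (p24,19)}
  {p22, p23, p24} × {18} = {(p22,18), (p23,18), (p24,18)}
  {p22, p23, p24} × {19} = {(p22,19), (p23,19), (p24,19)}
  {p23} × {18, 19, 20} = {(p23,18), (p23,19), (p23,20)}
  {p24} × {18, 19, 20} = {(p24,18), (p24,19), (p24,20)}
  {p23, p24} × {18, 19} = {(p23,18), (p23,19), (p24,18), (p24,19)}
  {p22, p23, p24} × {18, 19} = {(p22,18), (p22,19), (p23,18), (p23,19), (p24,18), (p24,19)}
  {p23, p24} × {18, 19, 20} = {(p23,18), (p23,19), (p23,20), (p24,18), (p24,19), (p24,20)}
  {p22, p23, p24} × {18, 19, 20} = {(p22,18), (p22,19), (p22,20), (p23,18), (p23,19), (p23,20), (p24,18), (p24,19), (p24,20)}
These 17 distinct sets form the basis B.
Close under arbitrary unions to get τ_{X×Y}; counting gives |τ_{X×Y}| = 48.


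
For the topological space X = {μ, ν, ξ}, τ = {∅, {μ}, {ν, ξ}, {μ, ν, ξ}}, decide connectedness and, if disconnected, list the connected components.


(X, τ) is disconnected; components = [{μ}, {ν, ξ}].

Find clopen sets (U ∈ τ with X ∖ U ∈ τ):
  U = ∅, X ∖ U = {μ, ν, ξ} — both open, so U is clopen.
  U = {μ}, X ∖ U = {ν, ξ} — both open, so U is clopen.
  U = {ν, ξ}, X ∖ U = {μ} — both open, so U is clopen.
  U = {μ, ν, ξ}, X ∖ U = ∅ — both open, so U is clopen.
Nontrivial clopen(s) exist: e.g. {ν, ξ}. So (X, τ) is disconnected.
Compute connected components by grouping points that agree on all clopens:
  component: {μ}
  component: {ν, ξ}
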